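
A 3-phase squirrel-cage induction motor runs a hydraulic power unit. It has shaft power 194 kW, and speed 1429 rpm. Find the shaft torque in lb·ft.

956 lb·ft

ω = 2π × 1429/60 = 149.6 rad/s
τ = P/ω = 194000/149.6 = 1297 N·m
In lb·ft: 1297/1.356 = 956 lb·ft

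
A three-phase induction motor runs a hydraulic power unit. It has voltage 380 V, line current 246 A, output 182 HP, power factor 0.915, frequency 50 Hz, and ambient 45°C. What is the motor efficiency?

P_out = 182 × 746 = 135772 W
P_in = √3·V_L·I_L·cosφ = 1.732 × 380 × 246 × 0.915 = 148145 W
η = P_out / P_in = 135772 / 148145 = 0.916 = 91.6%

91.6 %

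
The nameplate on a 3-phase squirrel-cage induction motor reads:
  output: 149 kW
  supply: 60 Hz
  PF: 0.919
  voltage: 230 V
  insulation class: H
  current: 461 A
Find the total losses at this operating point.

19.8 kW

P_in = √3·V·I·cosφ = 1.732×230×461×0.919 = 168769 W
P_out = 149000 W
Losses = P_in − P_out = 168769 − 149000 = 19769 W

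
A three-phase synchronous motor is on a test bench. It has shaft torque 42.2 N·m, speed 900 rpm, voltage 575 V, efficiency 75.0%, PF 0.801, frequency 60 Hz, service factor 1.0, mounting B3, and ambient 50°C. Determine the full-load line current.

ω = 2π×900/60 = 94.25 rad/s; P_out = τω = 42.2 × 94.25 = 3977 W
P_in = P_out / η = 3977 / 0.750 = 5303 W
I_L = P_in / (√3·V_L·cosφ) = 5303 / (1.732 × 575 × 0.801) = 6.65 A

6.65 A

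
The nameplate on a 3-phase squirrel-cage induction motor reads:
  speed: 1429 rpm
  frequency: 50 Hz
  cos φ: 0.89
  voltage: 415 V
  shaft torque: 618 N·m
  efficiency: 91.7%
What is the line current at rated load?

ω = 2π×1429/60 = 149.6 rad/s; P_out = τω = 618 × 149.6 = 92453 W
P_in = P_out / η = 92453 / 0.917 = 100821 W
I_L = P_in / (√3·V_L·cosφ) = 100821 / (1.732 × 415 × 0.89) = 158 A

158 A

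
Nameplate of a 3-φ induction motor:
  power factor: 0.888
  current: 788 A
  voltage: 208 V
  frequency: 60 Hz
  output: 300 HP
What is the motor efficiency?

P_out = 300 × 746 = 223800 W
P_in = √3·V_L·I_L·cosφ = 1.732 × 208 × 788 × 0.888 = 252087 W
η = P_out / P_in = 223800 / 252087 = 0.888 = 88.8%

88.8 %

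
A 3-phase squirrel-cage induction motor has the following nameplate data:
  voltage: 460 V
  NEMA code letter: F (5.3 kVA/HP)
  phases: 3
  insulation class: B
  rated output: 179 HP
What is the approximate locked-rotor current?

S_LR = 5.3 × 179 = 948.7 kVA
I_LR = S_LR/(√3·V_L) = 948700/(1.732×460) = 1190 A

1190 A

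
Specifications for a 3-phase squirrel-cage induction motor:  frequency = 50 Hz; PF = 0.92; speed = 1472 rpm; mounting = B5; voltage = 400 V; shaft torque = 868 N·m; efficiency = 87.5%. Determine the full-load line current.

240 A

ω = 2π×1472/60 = 154.1 rad/s; P_out = τω = 868 × 154.1 = 133759 W
P_in = P_out / η = 133759 / 0.875 = 152867 W
I_L = P_in / (√3·V_L·cosφ) = 152867 / (1.732 × 400 × 0.92) = 240 A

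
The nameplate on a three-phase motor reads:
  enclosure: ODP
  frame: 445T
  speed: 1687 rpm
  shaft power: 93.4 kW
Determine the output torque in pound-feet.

390 lb·ft

ω = 2π × 1687/60 = 176.7 rad/s
τ = P/ω = 93400/176.7 = 528.6 N·m
In lb·ft: 528.6/1.356 = 390 lb·ft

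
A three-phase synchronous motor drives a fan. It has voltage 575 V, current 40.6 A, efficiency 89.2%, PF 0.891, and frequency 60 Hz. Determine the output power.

P_in = √3·V·I·cosφ = 1.732 × 575 × 40.6 × 0.891 = 36026 W
P_out = η·P_in = 0.892 × 36026 = 32135 W

32.1 kW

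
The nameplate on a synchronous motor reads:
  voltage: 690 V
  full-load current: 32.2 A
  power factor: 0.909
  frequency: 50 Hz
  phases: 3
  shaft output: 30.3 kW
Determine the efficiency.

P_out = 30.3 kW = 30300 W
P_in = √3·V_L·I_L·cosφ = 1.732 × 690 × 32.2 × 0.909 = 34980 W
η = P_out / P_in = 30300 / 34980 = 0.866 = 86.6%

86.6 %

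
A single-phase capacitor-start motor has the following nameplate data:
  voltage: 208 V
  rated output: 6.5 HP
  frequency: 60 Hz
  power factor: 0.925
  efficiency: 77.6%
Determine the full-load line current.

32.5 A

P_out = 6.5 × 746 = 4849 W
P_in = P_out / η = 4849 / 0.776 = 6249 W
I = P_in / (V·cosφ) = 6249 / (208 × 0.925) = 32.5 A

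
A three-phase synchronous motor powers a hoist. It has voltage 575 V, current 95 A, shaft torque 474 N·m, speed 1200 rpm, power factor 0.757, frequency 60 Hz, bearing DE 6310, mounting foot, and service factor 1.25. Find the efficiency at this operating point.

ω = 2π × 1200/60 = 125.7 rad/s; P_out = τω = 474 × 125.7 = 59582 W
P_in = √3·V_L·I_L·cosφ = 1.732 × 575 × 95 × 0.757 = 71620 W
η = P_out / P_in = 59582 / 71620 = 0.832 = 83.2%

83.2 %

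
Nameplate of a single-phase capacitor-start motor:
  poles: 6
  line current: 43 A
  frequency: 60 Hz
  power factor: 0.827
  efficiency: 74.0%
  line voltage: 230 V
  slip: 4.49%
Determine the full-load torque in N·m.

50.4 N·m

P_in = V·I·cosφ = 230 × 43 × 0.827 = 8179 W
P_out = η·P_in = 0.74 × 8179 = 6052 W
n_s = 120×60/6 = 1200 rpm; n = 1200×(1−0.0449) = 1146 rpm
ω = 2π×1146/60 = 120 rad/s
τ = P_out/ω = 6052/120 = 50.4 N·m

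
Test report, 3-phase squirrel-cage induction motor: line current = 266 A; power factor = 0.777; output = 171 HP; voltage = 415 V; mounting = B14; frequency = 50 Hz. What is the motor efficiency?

P_out = 171 × 746 = 127566 W
P_in = √3·V_L·I_L·cosφ = 1.732 × 415 × 266 × 0.777 = 148559 W
η = P_out / P_in = 127566 / 148559 = 0.859 = 85.9%

85.9 %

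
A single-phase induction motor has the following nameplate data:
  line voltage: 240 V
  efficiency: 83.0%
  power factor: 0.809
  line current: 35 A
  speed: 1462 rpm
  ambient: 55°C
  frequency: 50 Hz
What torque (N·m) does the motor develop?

36.8 N·m

P_in = V·I·cosφ = 240 × 35 × 0.809 = 6796 W
P_out = η·P_in = 0.83 × 6796 = 5641 W
n = 1462 rpm
ω = 2π×1462/60 = 153.1 rad/s
τ = P_out/ω = 5641/153.1 = 36.8 N·m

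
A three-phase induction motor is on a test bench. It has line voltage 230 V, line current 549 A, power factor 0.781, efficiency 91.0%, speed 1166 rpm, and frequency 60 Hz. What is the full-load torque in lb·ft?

939 lb·ft

P_in = √3·V·I·cosφ = 1.732 × 230 × 549 × 0.781 = 170804 W
P_out = η·P_in = 0.91 × 170804 = 155432 W
n = 1166 rpm
ω = 2π×1166/60 = 122.1 rad/s
τ = P_out/ω = 155432/122.1 = 1273 N·m
In lb·ft: 1273/1.356 = 939 lb·ft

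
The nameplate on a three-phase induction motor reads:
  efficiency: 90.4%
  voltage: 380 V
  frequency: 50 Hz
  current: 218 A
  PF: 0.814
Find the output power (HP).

142 HP

P_in = √3·V·I·cosφ = 1.732 × 380 × 218 × 0.814 = 116792 W
P_out = η·P_in = 0.904 × 116792 = 105580 W
= 105580/746 = 142 HP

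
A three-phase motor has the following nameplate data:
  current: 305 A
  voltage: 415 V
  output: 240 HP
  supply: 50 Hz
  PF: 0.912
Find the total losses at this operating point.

P_in = √3·V·I·cosφ = 1.732×415×305×0.912 = 199936 W
P_out = 240×746 = 179040 W
Losses = P_in − P_out = 199936 − 179040 = 20896 W

20.9 kW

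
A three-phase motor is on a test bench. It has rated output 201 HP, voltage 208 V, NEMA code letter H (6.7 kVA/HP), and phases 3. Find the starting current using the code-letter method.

S_LR = 6.7 × 201 = 1346.7 kVA
I_LR = S_LR/(√3·V_L) = 1346700/(1.732×208) = 3740 A

3740 A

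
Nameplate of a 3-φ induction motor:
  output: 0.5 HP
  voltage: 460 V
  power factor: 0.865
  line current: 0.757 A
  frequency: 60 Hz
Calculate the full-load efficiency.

P_out = 0.5 × 746 = 373 W
P_in = √3·V_L·I_L·cosφ = 1.732 × 460 × 0.757 × 0.865 = 522 W
η = P_out / P_in = 373 / 522 = 0.715 = 71.5%

71.5 %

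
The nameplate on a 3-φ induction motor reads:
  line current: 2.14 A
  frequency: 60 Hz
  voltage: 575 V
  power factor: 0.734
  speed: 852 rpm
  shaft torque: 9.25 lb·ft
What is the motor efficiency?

τ = 9.25 lb·ft × 1.356 = 12.54 N·m
ω = 2π × 852/60 = 89.22 rad/s; P_out = τω = 12.54 × 89.22 = 1119 W
P_in = √3·V_L·I_L·cosφ = 1.732 × 575 × 2.14 × 0.734 = 1564 W
η = P_out / P_in = 1119 / 1564 = 0.715 = 71.5%

71.5 %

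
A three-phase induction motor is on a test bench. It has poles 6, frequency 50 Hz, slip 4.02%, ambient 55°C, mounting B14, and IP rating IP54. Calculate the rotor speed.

960 rpm

n_s = 120f/p = 120×50/6 = 1000 rpm
n = n_s(1 − s) = 1000 × (1 − 0.0402) = 960 rpm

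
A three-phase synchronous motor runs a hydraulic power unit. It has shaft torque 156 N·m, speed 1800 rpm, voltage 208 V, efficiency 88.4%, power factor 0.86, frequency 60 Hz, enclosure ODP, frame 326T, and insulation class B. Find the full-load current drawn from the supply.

107 A

ω = 2π×1800/60 = 188.5 rad/s; P_out = τω = 156 × 188.5 = 29406 W
P_in = P_out / η = 29406 / 0.884 = 33265 W
I_L = P_in / (√3·V_L·cosφ) = 33265 / (1.732 × 208 × 0.86) = 107 A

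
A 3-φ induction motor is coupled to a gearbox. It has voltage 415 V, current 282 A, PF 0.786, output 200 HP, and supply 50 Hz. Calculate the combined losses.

P_in = √3·V·I·cosφ = 1.732×415×282×0.786 = 159319 W
P_out = 200×746 = 149200 W
Losses = P_in − P_out = 159319 − 149200 = 10119 W

10.1 kW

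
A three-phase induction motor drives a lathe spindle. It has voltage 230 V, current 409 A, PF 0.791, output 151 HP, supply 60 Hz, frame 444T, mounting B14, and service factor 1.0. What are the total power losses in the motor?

16200 W

P_in = √3·V·I·cosφ = 1.732×230×409×0.791 = 128877 W
P_out = 151×746 = 112646 W
Losses = P_in − P_out = 128877 − 112646 = 16231 W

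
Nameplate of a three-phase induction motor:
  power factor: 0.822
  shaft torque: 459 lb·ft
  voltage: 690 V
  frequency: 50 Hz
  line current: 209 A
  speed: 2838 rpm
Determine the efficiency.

90.1 %

τ = 459 lb·ft × 1.356 = 622.4 N·m
ω = 2π × 2838/60 = 297.2 rad/s; P_out = τω = 622.4 × 297.2 = 184977 W
P_in = √3·V_L·I_L·cosφ = 1.732 × 690 × 209 × 0.822 = 205312 W
η = P_out / P_in = 184977 / 205312 = 0.901 = 90.1%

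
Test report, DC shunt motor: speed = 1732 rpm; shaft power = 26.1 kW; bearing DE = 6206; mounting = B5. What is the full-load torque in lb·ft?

ω = 2π × 1732/60 = 181.4 rad/s
τ = P/ω = 26100/181.4 = 143.9 N·m
In lb·ft: 143.9/1.356 = 106 lb·ft

106 lb·ft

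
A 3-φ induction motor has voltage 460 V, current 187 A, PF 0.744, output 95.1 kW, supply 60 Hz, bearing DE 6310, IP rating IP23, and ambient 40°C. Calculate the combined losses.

15700 W

P_in = √3·V·I·cosφ = 1.732×460×187×0.744 = 110846 W
P_out = 95100 W
Losses = P_in − P_out = 110846 − 95100 = 15746 W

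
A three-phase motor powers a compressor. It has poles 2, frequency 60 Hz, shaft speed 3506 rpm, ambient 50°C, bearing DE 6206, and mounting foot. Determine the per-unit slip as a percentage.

2.61 %

n_s = 120f/p = 120×60/2 = 3600 rpm
s = (n_s − n)/n_s = (3600 − 3506)/3600 = 0.0261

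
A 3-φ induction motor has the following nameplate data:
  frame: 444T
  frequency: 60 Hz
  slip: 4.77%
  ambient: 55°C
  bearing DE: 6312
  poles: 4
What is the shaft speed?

1714 rpm

n_s = 120f/p = 120×60/4 = 1800 rpm
n = n_s(1 − s) = 1800 × (1 − 0.0477) = 1714 rpm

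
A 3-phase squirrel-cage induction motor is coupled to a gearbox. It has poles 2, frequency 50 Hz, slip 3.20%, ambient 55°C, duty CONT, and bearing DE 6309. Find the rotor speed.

2904 rpm

n_s = 120f/p = 120×50/2 = 3000 rpm
n = n_s(1 − s) = 3000 × (1 − 0.032) = 2904 rpm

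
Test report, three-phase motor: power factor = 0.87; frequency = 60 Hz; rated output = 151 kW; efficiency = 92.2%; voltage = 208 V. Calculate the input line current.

523 A

P_out = 151 kW = 151000 W
P_in = P_out / η = 151000 / 0.922 = 163774 W
I_L = P_in / (√3·V_L·cosφ) = 163774 / (1.732 × 208 × 0.87) = 523 A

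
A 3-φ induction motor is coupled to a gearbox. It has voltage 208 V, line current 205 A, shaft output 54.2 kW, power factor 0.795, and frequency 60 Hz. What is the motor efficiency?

92.3 %

P_out = 54.2 kW = 54200 W
P_in = √3·V_L·I_L·cosφ = 1.732 × 208 × 205 × 0.795 = 58713 W
η = P_out / P_in = 54200 / 58713 = 0.923 = 92.3%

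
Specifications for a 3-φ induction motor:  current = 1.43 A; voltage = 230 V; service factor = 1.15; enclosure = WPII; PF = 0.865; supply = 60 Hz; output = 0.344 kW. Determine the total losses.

P_in = √3·V·I·cosφ = 1.732×230×1.43×0.865 = 493 W
P_out = 344 W
Losses = P_in − P_out = 493 − 344 = 149 W

149 W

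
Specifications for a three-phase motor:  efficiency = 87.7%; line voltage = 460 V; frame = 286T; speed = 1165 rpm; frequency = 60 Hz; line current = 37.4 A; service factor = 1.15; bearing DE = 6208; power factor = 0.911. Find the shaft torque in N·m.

195 N·m

P_in = √3·V·I·cosφ = 1.732 × 460 × 37.4 × 0.911 = 27145 W
P_out = η·P_in = 0.877 × 27145 = 23806 W
n = 1165 rpm
ω = 2π×1165/60 = 122 rad/s
τ = P_out/ω = 23806/122 = 195 N·m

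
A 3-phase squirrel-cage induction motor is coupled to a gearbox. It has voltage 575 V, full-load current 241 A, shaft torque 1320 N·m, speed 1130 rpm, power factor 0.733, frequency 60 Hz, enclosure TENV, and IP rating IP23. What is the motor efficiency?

ω = 2π × 1130/60 = 118.3 rad/s; P_out = τω = 1320 × 118.3 = 156156 W
P_in = √3·V_L·I_L·cosφ = 1.732 × 575 × 241 × 0.733 = 175929 W
η = P_out / P_in = 156156 / 175929 = 0.888 = 88.8%

88.8 %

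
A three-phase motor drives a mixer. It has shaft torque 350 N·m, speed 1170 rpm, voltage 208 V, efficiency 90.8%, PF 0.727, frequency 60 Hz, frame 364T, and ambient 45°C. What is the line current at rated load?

ω = 2π×1170/60 = 122.5 rad/s; P_out = τω = 350 × 122.5 = 42875 W
P_in = P_out / η = 42875 / 0.908 = 47219 W
I_L = P_in / (√3·V_L·cosφ) = 47219 / (1.732 × 208 × 0.727) = 180 A

180 A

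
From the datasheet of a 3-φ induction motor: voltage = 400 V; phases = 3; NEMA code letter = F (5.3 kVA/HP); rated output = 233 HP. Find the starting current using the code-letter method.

S_LR = 5.3 × 233 = 1234.9 kVA
I_LR = S_LR/(√3·V_L) = 1234900/(1.732×400) = 1780 A

1780 A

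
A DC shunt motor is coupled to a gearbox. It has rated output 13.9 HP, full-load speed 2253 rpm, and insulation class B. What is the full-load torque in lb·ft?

P_out = 13.9 × 746 = 10369 W
ω = 2π × 2253/60 = 235.9 rad/s
τ = P_out/ω = 10369/235.9 = 43.96 N·m
In lb·ft: 43.96/1.356 = 32.4 lb·ft

32.4 lb·ft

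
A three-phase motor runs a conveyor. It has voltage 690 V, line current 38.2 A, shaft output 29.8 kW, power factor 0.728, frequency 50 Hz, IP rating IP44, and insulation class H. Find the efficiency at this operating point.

89.7 %

P_out = 29.8 kW = 29800 W
P_in = √3·V_L·I_L·cosφ = 1.732 × 690 × 38.2 × 0.728 = 33235 W
η = P_out / P_in = 29800 / 33235 = 0.897 = 89.7%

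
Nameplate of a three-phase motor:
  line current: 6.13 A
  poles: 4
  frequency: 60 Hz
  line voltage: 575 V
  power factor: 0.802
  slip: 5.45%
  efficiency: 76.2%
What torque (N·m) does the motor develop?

P_in = √3·V·I·cosφ = 1.732 × 575 × 6.13 × 0.802 = 4896 W
P_out = η·P_in = 0.762 × 4896 = 3731 W
n_s = 120×60/4 = 1800 rpm; n = 1800×(1−0.0545) = 1702 rpm
ω = 2π×1702/60 = 178.2 rad/s
τ = P_out/ω = 3731/178.2 = 20.9 N·m

20.9 N·m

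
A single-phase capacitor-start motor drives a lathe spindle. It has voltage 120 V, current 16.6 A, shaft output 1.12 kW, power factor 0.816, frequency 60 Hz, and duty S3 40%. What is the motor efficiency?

P_out = 1.12 kW = 1120 W
P_in = V·I·cosφ = 120 × 16.6 × 0.816 = 1625 W
η = P_out / P_in = 1120 / 1625 = 0.689 = 68.9%

68.9 %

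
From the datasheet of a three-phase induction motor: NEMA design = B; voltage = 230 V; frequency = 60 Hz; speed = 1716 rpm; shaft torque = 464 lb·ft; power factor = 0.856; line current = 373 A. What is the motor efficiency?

88.9 %

τ = 464 lb·ft × 1.356 = 629.2 N·m
ω = 2π × 1716/60 = 179.7 rad/s; P_out = τω = 629.2 × 179.7 = 113067 W
P_in = √3·V_L·I_L·cosφ = 1.732 × 230 × 373 × 0.856 = 127192 W
η = P_out / P_in = 113067 / 127192 = 0.889 = 88.9%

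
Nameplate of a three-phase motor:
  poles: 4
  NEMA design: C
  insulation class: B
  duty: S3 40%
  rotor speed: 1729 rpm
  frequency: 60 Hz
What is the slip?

n_s = 120f/p = 120×60/4 = 1800 rpm
s = (n_s − n)/n_s = (1800 − 1729)/1800 = 0.0394

3.94 %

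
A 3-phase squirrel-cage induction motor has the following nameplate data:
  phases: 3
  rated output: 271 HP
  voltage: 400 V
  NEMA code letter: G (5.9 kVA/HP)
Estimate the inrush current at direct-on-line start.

2310 A

S_LR = 5.9 × 271 = 1598.9 kVA
I_LR = S_LR/(√3·V_L) = 1598900/(1.732×400) = 2310 A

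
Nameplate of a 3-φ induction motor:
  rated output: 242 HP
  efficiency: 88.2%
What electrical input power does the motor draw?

P_out = 242 × 746 = 180532 W
P_in = P_out/η = 180532/0.882 = 204685 W = 205 kW

205 kW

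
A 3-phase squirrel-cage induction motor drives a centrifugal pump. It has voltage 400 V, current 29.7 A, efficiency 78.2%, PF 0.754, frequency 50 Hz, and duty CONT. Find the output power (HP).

P_in = √3·V·I·cosφ = 1.732 × 400 × 29.7 × 0.754 = 15514 W
P_out = η·P_in = 0.782 × 15514 = 12132 W
= 12132/746 = 16.3 HP

16.3 HP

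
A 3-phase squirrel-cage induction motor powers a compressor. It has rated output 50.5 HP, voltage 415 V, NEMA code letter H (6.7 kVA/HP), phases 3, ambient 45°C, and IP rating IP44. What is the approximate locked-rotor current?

471 A

S_LR = 6.7 × 50.5 = 338.35 kVA
I_LR = S_LR/(√3·V_L) = 338350/(1.732×415) = 471 A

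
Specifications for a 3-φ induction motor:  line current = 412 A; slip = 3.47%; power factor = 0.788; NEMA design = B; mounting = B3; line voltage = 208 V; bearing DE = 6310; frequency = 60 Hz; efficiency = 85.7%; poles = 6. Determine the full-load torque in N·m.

P_in = √3·V·I·cosφ = 1.732 × 208 × 412 × 0.788 = 116959 W
P_out = η·P_in = 0.857 × 116959 = 100234 W
n_s = 120×60/6 = 1200 rpm; n = 1200×(1−0.0347) = 1158 rpm
ω = 2π×1158/60 = 121.3 rad/s
τ = P_out/ω = 100234/121.3 = 826 N·m

826 N·m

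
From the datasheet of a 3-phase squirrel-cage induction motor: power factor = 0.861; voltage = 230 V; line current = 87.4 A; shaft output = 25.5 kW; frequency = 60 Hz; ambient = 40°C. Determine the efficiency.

P_out = 25.5 kW = 25500 W
P_in = √3·V_L·I_L·cosφ = 1.732 × 230 × 87.4 × 0.861 = 29977 W
η = P_out / P_in = 25500 / 29977 = 0.851 = 85.1%

85.1 %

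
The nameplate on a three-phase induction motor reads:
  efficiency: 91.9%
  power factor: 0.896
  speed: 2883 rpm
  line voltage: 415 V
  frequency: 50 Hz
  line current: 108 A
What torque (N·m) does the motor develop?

212 N·m

P_in = √3·V·I·cosφ = 1.732 × 415 × 108 × 0.896 = 69555 W
P_out = η·P_in = 0.919 × 69555 = 63921 W
n = 2883 rpm
ω = 2π×2883/60 = 301.9 rad/s
τ = P_out/ω = 63921/301.9 = 212 N·m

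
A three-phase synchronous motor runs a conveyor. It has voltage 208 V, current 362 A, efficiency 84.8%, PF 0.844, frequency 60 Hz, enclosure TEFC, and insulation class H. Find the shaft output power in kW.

93.3 kW

P_in = √3·V·I·cosφ = 1.732 × 208 × 362 × 0.844 = 110068 W
P_out = η·P_in = 0.848 × 110068 = 93338 W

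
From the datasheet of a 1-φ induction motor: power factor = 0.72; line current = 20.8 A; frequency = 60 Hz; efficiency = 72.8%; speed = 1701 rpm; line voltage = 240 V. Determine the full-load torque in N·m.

14.7 N·m

P_in = V·I·cosφ = 240 × 20.8 × 0.72 = 3594 W
P_out = η·P_in = 0.728 × 3594 = 2616 W
n = 1701 rpm
ω = 2π×1701/60 = 178.1 rad/s
τ = P_out/ω = 2616/178.1 = 14.7 N·m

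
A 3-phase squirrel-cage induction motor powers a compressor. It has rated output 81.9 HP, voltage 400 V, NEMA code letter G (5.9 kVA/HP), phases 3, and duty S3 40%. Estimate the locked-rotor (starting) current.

697 A

S_LR = 5.9 × 81.9 = 483.21 kVA
I_LR = S_LR/(√3·V_L) = 483210/(1.732×400) = 697 A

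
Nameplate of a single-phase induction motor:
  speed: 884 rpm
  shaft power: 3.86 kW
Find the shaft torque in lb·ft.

ω = 2π × 884/60 = 92.57 rad/s
τ = P/ω = 3860/92.57 = 41.7 N·m
In lb·ft: 41.7/1.356 = 30.8 lb·ft

30.8 lb·ft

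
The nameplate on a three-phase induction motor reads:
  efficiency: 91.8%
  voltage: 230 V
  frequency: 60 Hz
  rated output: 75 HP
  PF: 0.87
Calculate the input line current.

P_out = 75 × 746 = 55950 W
P_in = P_out / η = 55950 / 0.918 = 60948 W
I_L = P_in / (√3·V_L·cosφ) = 60948 / (1.732 × 230 × 0.87) = 176 A

176 A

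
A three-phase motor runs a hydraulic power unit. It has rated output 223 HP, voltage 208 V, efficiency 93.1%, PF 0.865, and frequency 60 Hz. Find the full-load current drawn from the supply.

573 A

P_out = 223 × 746 = 166358 W
P_in = P_out / η = 166358 / 0.931 = 178687 W
I_L = P_in / (√3·V_L·cosφ) = 178687 / (1.732 × 208 × 0.865) = 573 A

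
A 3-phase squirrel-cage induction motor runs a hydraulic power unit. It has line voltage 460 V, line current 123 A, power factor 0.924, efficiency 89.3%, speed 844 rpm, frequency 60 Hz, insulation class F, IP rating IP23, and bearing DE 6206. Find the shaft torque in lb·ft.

675 lb·ft

P_in = √3·V·I·cosφ = 1.732 × 460 × 123 × 0.924 = 90549 W
P_out = η·P_in = 0.893 × 90549 = 80860 W
n = 844 rpm
ω = 2π×844/60 = 88.38 rad/s
τ = P_out/ω = 80860/88.38 = 914.9 N·m
In lb·ft: 914.9/1.356 = 675 lb·ft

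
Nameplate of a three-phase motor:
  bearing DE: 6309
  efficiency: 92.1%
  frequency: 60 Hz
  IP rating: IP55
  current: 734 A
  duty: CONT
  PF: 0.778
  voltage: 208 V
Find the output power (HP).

254 HP

P_in = √3·V·I·cosφ = 1.732 × 208 × 734 × 0.778 = 205725 W
P_out = η·P_in = 0.921 × 205725 = 189473 W
= 189473/746 = 254 HP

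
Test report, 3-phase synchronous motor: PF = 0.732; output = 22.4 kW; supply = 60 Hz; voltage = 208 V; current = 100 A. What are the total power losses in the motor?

P_in = √3·V·I·cosφ = 1.732×208×100×0.732 = 26371 W
P_out = 22400 W
Losses = P_in − P_out = 26371 − 22400 = 3971 W

3970 W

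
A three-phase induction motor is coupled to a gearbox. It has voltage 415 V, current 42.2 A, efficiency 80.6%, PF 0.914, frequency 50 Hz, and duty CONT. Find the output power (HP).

P_in = √3·V·I·cosφ = 1.732 × 415 × 42.2 × 0.914 = 27724 W
P_out = η·P_in = 0.806 × 27724 = 22346 W
= 22346/746 = 30 HP

30 HP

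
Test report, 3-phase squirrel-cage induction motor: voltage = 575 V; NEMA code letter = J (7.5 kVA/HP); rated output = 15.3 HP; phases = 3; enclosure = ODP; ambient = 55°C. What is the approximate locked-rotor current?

S_LR = 7.5 × 15.3 = 114.75 kVA
I_LR = S_LR/(√3·V_L) = 114750/(1.732×575) = 115 A

115 A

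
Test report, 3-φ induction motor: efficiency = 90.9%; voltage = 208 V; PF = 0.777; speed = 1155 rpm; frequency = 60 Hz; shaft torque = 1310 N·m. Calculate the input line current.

ω = 2π×1155/60 = 121 rad/s; P_out = τω = 1310 × 121 = 158510 W
P_in = P_out / η = 158510 / 0.909 = 174378 W
I_L = P_in / (√3·V_L·cosφ) = 174378 / (1.732 × 208 × 0.777) = 623 A

623 A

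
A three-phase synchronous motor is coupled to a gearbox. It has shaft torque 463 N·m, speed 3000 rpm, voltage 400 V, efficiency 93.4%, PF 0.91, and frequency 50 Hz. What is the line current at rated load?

ω = 2π×3000/60 = 314.2 rad/s; P_out = τω = 463 × 314.2 = 145475 W
P_in = P_out / η = 145475 / 0.934 = 155755 W
I_L = P_in / (√3·V_L·cosφ) = 155755 / (1.732 × 400 × 0.91) = 247 A

247 A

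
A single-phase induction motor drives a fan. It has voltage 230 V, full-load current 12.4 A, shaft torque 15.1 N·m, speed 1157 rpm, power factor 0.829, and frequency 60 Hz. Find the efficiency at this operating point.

77.4 %

ω = 2π × 1157/60 = 121.2 rad/s; P_out = τω = 15.1 × 121.2 = 1830 W
P_in = V·I·cosφ = 230 × 12.4 × 0.829 = 2364 W
η = P_out / P_in = 1830 / 2364 = 0.774 = 77.4%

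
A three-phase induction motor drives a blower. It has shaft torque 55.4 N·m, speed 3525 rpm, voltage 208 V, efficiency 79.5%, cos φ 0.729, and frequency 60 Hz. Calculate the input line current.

ω = 2π×3525/60 = 369.1 rad/s; P_out = τω = 55.4 × 369.1 = 20448 W
P_in = P_out / η = 20448 / 0.795 = 25721 W
I_L = P_in / (√3·V_L·cosφ) = 25721 / (1.732 × 208 × 0.729) = 97.9 A

97.9 A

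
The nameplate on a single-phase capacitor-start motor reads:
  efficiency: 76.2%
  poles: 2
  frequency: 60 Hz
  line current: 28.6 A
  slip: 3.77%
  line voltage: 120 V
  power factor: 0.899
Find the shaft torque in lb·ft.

4.78 lb·ft

P_in = V·I·cosφ = 120 × 28.6 × 0.899 = 3085 W
P_out = η·P_in = 0.762 × 3085 = 2351 W
n_s = 120×60/2 = 3600 rpm; n = 3600×(1−0.0377) = 3464 rpm
ω = 2π×3464/60 = 362.7 rad/s
τ = P_out/ω = 2351/362.7 = 6.482 N·m
In lb·ft: 6.482/1.356 = 4.78 lb·ft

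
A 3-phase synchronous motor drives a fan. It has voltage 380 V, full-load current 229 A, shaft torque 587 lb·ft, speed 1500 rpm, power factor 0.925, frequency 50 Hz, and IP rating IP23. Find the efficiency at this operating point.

89.7 %

τ = 587 lb·ft × 1.356 = 796 N·m
ω = 2π × 1500/60 = 157.1 rad/s; P_out = τω = 796 × 157.1 = 125052 W
P_in = √3·V_L·I_L·cosφ = 1.732 × 380 × 229 × 0.925 = 139415 W
η = P_out / P_in = 125052 / 139415 = 0.897 = 89.7%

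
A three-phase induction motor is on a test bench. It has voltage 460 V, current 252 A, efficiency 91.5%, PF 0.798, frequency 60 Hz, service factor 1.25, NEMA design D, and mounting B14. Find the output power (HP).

197 HP

P_in = √3·V·I·cosφ = 1.732 × 460 × 252 × 0.798 = 160217 W
P_out = η·P_in = 0.915 × 160217 = 146599 W
= 146599/746 = 197 HP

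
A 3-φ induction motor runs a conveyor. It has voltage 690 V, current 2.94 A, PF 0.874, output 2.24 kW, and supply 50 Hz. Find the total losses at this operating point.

831 W

P_in = √3·V·I·cosφ = 1.732×690×2.94×0.874 = 3071 W
P_out = 2240 W
Losses = P_in − P_out = 3071 − 2240 = 831 W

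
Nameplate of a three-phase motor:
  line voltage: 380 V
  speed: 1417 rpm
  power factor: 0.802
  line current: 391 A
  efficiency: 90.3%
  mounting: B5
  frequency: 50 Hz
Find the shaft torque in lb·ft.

P_in = √3·V·I·cosφ = 1.732 × 380 × 391 × 0.802 = 206387 W
P_out = η·P_in = 0.903 × 206387 = 186367 W
n = 1417 rpm
ω = 2π×1417/60 = 148.4 rad/s
τ = P_out/ω = 186367/148.4 = 1256 N·m
In lb·ft: 1256/1.356 = 926 lb·ft

926 lb·ft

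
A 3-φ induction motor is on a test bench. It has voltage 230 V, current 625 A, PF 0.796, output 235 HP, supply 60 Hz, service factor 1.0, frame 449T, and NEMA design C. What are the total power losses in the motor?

22.9 kW

P_in = √3·V·I·cosφ = 1.732×230×625×0.796 = 198184 W
P_out = 235×746 = 175310 W
Losses = P_in − P_out = 198184 − 175310 = 22874 W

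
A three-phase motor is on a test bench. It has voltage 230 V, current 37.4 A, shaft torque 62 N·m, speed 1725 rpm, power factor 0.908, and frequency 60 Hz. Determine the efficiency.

ω = 2π × 1725/60 = 180.6 rad/s; P_out = τω = 62 × 180.6 = 11197 W
P_in = √3·V_L·I_L·cosφ = 1.732 × 230 × 37.4 × 0.908 = 13528 W
η = P_out / P_in = 11197 / 13528 = 0.828 = 82.8%

82.8 %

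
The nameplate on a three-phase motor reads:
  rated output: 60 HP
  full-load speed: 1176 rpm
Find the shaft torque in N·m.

P_out = 60 × 746 = 44760 W
ω = 2π × 1176/60 = 123.2 rad/s
τ = P_out/ω = 44760/123.2 = 363 N·m

363 N·m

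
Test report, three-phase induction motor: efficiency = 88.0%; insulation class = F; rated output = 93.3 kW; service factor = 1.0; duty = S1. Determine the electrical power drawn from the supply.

P_out = 93300 W
P_in = P_out/η = 93300/0.88 = 106023 W = 106 kW

106 kW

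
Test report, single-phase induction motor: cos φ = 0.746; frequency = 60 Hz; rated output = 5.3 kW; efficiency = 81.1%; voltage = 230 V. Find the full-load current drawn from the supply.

P_out = 5.3 kW = 5300 W
P_in = P_out / η = 5300 / 0.811 = 6535 W
I = P_in / (V·cosφ) = 6535 / (230 × 0.746) = 38.1 A

38.1 A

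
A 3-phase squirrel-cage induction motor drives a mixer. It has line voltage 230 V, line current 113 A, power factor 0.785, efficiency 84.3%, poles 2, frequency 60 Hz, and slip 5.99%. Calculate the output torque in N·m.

84.1 N·m

P_in = √3·V·I·cosφ = 1.732 × 230 × 113 × 0.785 = 35337 W
P_out = η·P_in = 0.843 × 35337 = 29789 W
n_s = 120×60/2 = 3600 rpm; n = 3600×(1−0.0599) = 3384 rpm
ω = 2π×3384/60 = 354.4 rad/s
τ = P_out/ω = 29789/354.4 = 84.1 N·m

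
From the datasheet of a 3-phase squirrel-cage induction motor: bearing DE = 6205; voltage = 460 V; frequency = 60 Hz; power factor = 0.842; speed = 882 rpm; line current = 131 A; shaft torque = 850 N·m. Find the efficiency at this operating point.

89.3 %

ω = 2π × 882/60 = 92.36 rad/s; P_out = τω = 850 × 92.36 = 78506 W
P_in = √3·V_L·I_L·cosφ = 1.732 × 460 × 131 × 0.842 = 87880 W
η = P_out / P_in = 78506 / 87880 = 0.893 = 89.3%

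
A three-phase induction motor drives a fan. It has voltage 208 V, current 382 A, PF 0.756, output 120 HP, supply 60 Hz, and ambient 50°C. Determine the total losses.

14.5 kW

P_in = √3·V·I·cosφ = 1.732×208×382×0.756 = 104039 W
P_out = 120×746 = 89520 W
Losses = P_in − P_out = 104039 − 89520 = 14519 W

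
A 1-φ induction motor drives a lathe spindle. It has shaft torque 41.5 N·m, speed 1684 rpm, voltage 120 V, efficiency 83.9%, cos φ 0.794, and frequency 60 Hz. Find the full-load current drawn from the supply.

91.5 A

ω = 2π×1684/60 = 176.3 rad/s; P_out = τω = 41.5 × 176.3 = 7316 W
P_in = P_out / η = 7316 / 0.839 = 8720 W
I = P_in / (V·cosφ) = 8720 / (120 × 0.794) = 91.5 A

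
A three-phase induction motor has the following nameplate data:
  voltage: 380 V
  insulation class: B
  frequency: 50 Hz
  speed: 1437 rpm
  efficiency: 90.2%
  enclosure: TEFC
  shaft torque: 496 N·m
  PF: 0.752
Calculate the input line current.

ω = 2π×1437/60 = 150.5 rad/s; P_out = τω = 496 × 150.5 = 74648 W
P_in = P_out / η = 74648 / 0.902 = 82758 W
I_L = P_in / (√3·V_L·cosφ) = 82758 / (1.732 × 380 × 0.752) = 167 A

167 A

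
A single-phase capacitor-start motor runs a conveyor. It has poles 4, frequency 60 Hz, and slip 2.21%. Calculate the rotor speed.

1760 rpm

n_s = 120f/p = 120×60/4 = 1800 rpm
n = n_s(1 − s) = 1800 × (1 − 0.0221) = 1760 rpm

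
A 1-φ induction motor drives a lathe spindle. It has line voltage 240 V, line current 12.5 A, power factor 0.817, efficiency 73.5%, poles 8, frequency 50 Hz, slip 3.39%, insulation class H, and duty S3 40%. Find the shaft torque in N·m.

23.7 N·m

P_in = V·I·cosφ = 240 × 12.5 × 0.817 = 2451 W
P_out = η·P_in = 0.735 × 2451 = 1801 W
n_s = 120×50/8 = 750 rpm; n = 750×(1−0.0339) = 725 rpm
ω = 2π×725/60 = 75.92 rad/s
τ = P_out/ω = 1801/75.92 = 23.7 N·m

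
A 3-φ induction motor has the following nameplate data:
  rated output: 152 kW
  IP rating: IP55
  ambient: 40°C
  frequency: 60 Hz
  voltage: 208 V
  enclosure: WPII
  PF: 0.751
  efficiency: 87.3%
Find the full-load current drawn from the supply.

644 A

P_out = 152 kW = 152000 W
P_in = P_out / η = 152000 / 0.873 = 174112 W
I_L = P_in / (√3·V_L·cosφ) = 174112 / (1.732 × 208 × 0.751) = 644 A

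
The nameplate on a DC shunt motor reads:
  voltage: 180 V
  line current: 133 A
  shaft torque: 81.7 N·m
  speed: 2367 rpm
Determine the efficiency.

ω = 2π × 2367/60 = 247.9 rad/s; P_out = τω = 81.7 × 247.9 = 20253 W
P_in = V·I = 180 × 133 = 23940 W
η = P_out / P_in = 20253 / 23940 = 0.846 = 84.6%

84.6 %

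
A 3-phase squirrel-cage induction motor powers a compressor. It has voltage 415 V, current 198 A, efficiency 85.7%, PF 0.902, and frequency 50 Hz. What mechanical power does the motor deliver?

P_in = √3·V·I·cosφ = 1.732 × 415 × 198 × 0.902 = 128371 W
P_out = η·P_in = 0.857 × 128371 = 110014 W

110 kW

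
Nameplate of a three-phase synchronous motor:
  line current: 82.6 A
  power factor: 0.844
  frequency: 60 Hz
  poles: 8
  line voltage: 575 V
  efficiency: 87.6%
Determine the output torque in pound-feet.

P_in = √3·V·I·cosφ = 1.732 × 575 × 82.6 × 0.844 = 69429 W
P_out = η·P_in = 0.876 × 69429 = 60820 W
n = n_s = 120×60/8 = 900 rpm (synchronous)
ω = 2π×900/60 = 94.25 rad/s
τ = P_out/ω = 60820/94.25 = 645.3 N·m
In lb·ft: 645.3/1.356 = 476 lb·ft

476 lb·ft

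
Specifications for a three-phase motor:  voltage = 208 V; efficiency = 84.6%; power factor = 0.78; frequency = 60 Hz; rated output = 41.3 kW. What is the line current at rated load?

174 A

P_out = 41.3 kW = 41300 W
P_in = P_out / η = 41300 / 0.846 = 48818 W
I_L = P_in / (√3·V_L·cosφ) = 48818 / (1.732 × 208 × 0.78) = 174 A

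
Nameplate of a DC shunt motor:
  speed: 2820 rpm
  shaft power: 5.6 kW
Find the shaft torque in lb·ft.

ω = 2π × 2820/60 = 295.3 rad/s
τ = P/ω = 5600/295.3 = 18.96 N·m
In lb·ft: 18.96/1.356 = 14 lb·ft

14 lb·ft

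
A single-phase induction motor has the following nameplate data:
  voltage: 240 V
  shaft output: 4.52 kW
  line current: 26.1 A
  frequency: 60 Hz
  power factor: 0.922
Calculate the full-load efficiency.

78.3 %

P_out = 4.52 kW = 4520 W
P_in = V·I·cosφ = 240 × 26.1 × 0.922 = 5775 W
η = P_out / P_in = 4520 / 5775 = 0.783 = 78.3%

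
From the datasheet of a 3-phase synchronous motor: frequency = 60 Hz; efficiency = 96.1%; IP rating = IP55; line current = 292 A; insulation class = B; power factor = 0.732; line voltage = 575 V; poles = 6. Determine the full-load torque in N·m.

1630 N·m

P_in = √3·V·I·cosφ = 1.732 × 575 × 292 × 0.732 = 212868 W
P_out = η·P_in = 0.961 × 212868 = 204566 W
n = n_s = 120×60/6 = 1200 rpm (synchronous)
ω = 2π×1200/60 = 125.7 rad/s
τ = P_out/ω = 204566/125.7 = 1630 N·m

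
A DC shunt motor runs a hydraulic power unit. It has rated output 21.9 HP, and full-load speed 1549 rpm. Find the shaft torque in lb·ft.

P_out = 21.9 × 746 = 16337 W
ω = 2π × 1549/60 = 162.2 rad/s
τ = P_out/ω = 16337/162.2 = 100.7 N·m
In lb·ft: 100.7/1.356 = 74.3 lb·ft

74.3 lb·ft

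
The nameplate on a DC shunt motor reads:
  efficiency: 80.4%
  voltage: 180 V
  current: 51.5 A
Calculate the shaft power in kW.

P_in = V·I = 180 × 51.5 = 9270 W
P_out = η·P_in = 0.804 × 9270 = 7453 W

7.45 kW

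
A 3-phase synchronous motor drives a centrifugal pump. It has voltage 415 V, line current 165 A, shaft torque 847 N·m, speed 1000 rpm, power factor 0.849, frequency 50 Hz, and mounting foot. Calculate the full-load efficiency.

ω = 2π × 1000/60 = 104.7 rad/s; P_out = τω = 847 × 104.7 = 88681 W
P_in = √3·V_L·I_L·cosφ = 1.732 × 415 × 165 × 0.849 = 100690 W
η = P_out / P_in = 88681 / 100690 = 0.881 = 88.1%

88.1 %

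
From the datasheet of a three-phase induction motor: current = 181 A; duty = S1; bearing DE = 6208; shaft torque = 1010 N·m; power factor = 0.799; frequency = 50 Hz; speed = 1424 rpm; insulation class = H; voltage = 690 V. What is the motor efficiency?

87.1 %

ω = 2π × 1424/60 = 149.1 rad/s; P_out = τω = 1010 × 149.1 = 150591 W
P_in = √3·V_L·I_L·cosφ = 1.732 × 690 × 181 × 0.799 = 172831 W
η = P_out / P_in = 150591 / 172831 = 0.871 = 87.1%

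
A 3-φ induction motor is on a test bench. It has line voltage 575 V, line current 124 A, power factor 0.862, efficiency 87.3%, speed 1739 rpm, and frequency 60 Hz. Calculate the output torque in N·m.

P_in = √3·V·I·cosφ = 1.732 × 575 × 124 × 0.862 = 106450 W
P_out = η·P_in = 0.873 × 106450 = 92931 W
n = 1739 rpm
ω = 2π×1739/60 = 182.1 rad/s
τ = P_out/ω = 92931/182.1 = 510 N·m

510 N·m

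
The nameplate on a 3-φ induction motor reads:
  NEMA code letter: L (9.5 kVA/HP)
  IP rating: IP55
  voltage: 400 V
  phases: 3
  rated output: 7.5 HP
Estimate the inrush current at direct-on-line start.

S_LR = 9.5 × 7.5 = 71.25 kVA
I_LR = S_LR/(√3·V_L) = 71250/(1.732×400) = 103 A

103 A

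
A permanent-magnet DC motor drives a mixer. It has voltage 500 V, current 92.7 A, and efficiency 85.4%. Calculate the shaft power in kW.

39.6 kW

P_in = V·I = 500 × 92.7 = 46350 W
P_out = η·P_in = 0.854 × 46350 = 39583 W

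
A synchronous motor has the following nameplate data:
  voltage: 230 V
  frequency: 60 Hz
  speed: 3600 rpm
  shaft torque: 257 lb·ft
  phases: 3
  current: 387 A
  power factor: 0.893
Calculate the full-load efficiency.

τ = 257 lb·ft × 1.356 = 348.5 N·m
ω = 2π × 3600/60 = 377 rad/s; P_out = τω = 348.5 × 377 = 131385 W
P_in = √3·V_L·I_L·cosφ = 1.732 × 230 × 387 × 0.893 = 137670 W
η = P_out / P_in = 131385 / 137670 = 0.954 = 95.4%

95.4 %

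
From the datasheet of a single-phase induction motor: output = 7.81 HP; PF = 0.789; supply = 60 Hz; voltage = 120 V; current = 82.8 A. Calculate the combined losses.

2.01 kW

P_in = V·I·cosφ = 120×82.8×0.789 = 7840 W
P_out = 7.81×746 = 5826 W
Losses = P_in − P_out = 7840 − 5826 = 2014 W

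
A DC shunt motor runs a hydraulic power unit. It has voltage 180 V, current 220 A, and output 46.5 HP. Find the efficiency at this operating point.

87.6 %

P_out = 46.5 × 746 = 34689 W
P_in = V·I = 180 × 220 = 39600 W
η = P_out / P_in = 34689 / 39600 = 0.876 = 87.6%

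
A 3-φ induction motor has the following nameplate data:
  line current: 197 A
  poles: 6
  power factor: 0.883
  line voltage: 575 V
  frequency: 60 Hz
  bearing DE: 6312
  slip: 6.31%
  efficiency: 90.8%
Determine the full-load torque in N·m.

1340 N·m

P_in = √3·V·I·cosφ = 1.732 × 575 × 197 × 0.883 = 173238 W
P_out = η·P_in = 0.908 × 173238 = 157300 W
n_s = 120×60/6 = 1200 rpm; n = 1200×(1−0.0631) = 1124 rpm
ω = 2π×1124/60 = 117.7 rad/s
τ = P_out/ω = 157300/117.7 = 1340 N·m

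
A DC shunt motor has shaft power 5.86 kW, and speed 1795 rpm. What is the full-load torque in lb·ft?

23 lb·ft

ω = 2π × 1795/60 = 188 rad/s
τ = P/ω = 5860/188 = 31.17 N·m
In lb·ft: 31.17/1.356 = 23 lb·ft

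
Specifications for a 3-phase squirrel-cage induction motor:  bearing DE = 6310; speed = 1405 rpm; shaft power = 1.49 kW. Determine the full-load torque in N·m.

10.1 N·m

ω = 2π × 1405/60 = 147.1 rad/s
τ = P/ω = 1490/147.1 = 10.1 N·m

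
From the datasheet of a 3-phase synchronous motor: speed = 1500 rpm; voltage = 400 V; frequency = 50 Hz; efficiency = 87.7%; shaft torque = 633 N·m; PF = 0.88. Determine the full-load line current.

186 A

ω = 2π×1500/60 = 157.1 rad/s; P_out = τω = 633 × 157.1 = 99444 W
P_in = P_out / η = 99444 / 0.877 = 113391 W
I_L = P_in / (√3·V_L·cosφ) = 113391 / (1.732 × 400 × 0.88) = 186 A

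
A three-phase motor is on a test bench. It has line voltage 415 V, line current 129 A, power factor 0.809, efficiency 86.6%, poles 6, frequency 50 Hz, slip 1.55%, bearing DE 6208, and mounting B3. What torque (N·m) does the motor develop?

P_in = √3·V·I·cosφ = 1.732 × 415 × 129 × 0.809 = 75013 W
P_out = η·P_in = 0.866 × 75013 = 64961 W
n_s = 120×50/6 = 1000 rpm; n = 1000×(1−0.0155) = 985 rpm
ω = 2π×985/60 = 103.1 rad/s
τ = P_out/ω = 64961/103.1 = 630 N·m

630 N·m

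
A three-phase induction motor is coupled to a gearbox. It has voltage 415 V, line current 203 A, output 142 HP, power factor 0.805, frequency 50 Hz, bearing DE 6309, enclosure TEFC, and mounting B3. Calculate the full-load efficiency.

90.2 %

P_out = 142 × 746 = 105932 W
P_in = √3·V_L·I_L·cosφ = 1.732 × 415 × 203 × 0.805 = 117459 W
η = P_out / P_in = 105932 / 117459 = 0.902 = 90.2%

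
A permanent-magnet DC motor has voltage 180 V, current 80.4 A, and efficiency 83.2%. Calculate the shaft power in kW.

12 kW

P_in = V·I = 180 × 80.4 = 14472 W
P_out = η·P_in = 0.832 × 14472 = 12041 W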